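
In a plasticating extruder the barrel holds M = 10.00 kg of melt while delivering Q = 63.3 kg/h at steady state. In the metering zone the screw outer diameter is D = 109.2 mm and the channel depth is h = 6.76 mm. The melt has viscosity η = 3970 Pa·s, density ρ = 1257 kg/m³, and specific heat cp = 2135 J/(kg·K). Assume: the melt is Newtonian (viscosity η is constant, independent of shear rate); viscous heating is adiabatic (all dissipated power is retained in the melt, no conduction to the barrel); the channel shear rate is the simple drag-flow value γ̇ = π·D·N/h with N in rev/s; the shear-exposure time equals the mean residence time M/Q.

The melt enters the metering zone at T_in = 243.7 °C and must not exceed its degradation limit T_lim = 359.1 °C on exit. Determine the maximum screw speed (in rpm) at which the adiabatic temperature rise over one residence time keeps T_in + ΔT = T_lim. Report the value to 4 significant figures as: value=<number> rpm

value=13.85 rpm

Throughput in SI: Q_s = 63.3 kg/h ÷ 3600 s/h = 0.0175833 kg/s
t_res = M / Q_s = 10.00 ÷ 0.0175833 = 568.72 s
Geometry in SI: D = 109.2 mm → 0.1092 m, h = 6.76 mm → 0.00676 m
ΔT_a = T_lim − T_in = 359.1 °C − 243.7 °C = 115.4 K
γ̇_max² = ΔT_a·ρ·cp / (η·t_res) = [115.4 × 1257 × 2135] / [3970 × 568.72] = 137.167 s⁻²
γ̇_max = √137.167 = 11.7118 s⁻¹
Solve γ̇ = πDN/h for N: N_max = γ̇_max·h/(π·D) = 11.7118 × 0.00676 / (π × 0.1092) = 0.23078 rev/s = 13.8468 rpm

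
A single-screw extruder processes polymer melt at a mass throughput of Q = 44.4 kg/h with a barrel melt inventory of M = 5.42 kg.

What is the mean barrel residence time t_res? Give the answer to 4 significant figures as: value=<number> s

Throughput in SI: Q_s = 44.4 kg/h ÷ 3600 s/h = 0.0123333 kg/s
t_res = M / Q_s = 5.42 ÷ 0.0123333 = 439.459 s

value=439.5 s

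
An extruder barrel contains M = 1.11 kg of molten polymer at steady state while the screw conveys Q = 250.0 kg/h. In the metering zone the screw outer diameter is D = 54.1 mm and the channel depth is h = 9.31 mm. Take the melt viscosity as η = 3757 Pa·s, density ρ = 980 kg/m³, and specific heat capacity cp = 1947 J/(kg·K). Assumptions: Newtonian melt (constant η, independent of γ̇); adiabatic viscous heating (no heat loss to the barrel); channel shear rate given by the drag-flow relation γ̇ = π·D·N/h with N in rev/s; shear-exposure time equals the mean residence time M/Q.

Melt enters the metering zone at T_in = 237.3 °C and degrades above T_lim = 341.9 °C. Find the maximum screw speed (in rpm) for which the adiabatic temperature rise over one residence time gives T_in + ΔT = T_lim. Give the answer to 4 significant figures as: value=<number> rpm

Q_s = Q / 3600 = 250.0 / 3600 = 0.0694444 kg/s
t_res = M / Q_s = 1.11 / 0.0694444 = 15.984 s
D = 54.1 mm = 0.0541 m;  h = 9.31 mm = 0.00931 m
ΔT_a = T_lim − T_in = 341.9 − 237.3 = 104.6 K
Invert ΔT = ηγ̇²t_res/(ρcp) for γ̇: γ̇_max² = ΔT_a ρ cp / (η t_res) = 104.6·980·1947 / (3757·15.984) = 3323.51 s⁻²
γ̇_max = sqrt(3323.51) = 57.6499 s⁻¹
N_max = γ̇_max·h / (π·D) = 57.6499 · 0.00931 / (π · 0.0541) = 3.15792 rev/s = 189.475 rpm

value=189.5 rpm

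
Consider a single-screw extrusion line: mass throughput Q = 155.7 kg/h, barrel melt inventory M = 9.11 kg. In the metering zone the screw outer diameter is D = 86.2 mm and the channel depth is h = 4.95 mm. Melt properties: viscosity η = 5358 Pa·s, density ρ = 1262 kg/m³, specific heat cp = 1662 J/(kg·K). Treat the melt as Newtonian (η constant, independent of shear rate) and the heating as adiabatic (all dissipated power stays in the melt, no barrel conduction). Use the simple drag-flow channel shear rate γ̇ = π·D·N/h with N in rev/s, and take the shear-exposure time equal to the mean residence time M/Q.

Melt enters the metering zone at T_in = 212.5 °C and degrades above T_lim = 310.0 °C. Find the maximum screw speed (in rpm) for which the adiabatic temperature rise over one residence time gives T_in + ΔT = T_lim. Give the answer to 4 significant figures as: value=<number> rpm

value=14.76 rpm

Convert throughput: Q = 155.7 kg/h = 155.7/3600 = 0.04325 kg/s
Mean residence time: t_res = M/Q_s = 9.11 kg / 0.04325 kg/s = 210.636 s
Geometry in SI: D = 86.2 mm → 0.0862 m, h = 4.95 mm → 0.00495 m
ΔT_a = T_lim − T_in = 310.0 − 212.5 = 97.5 K
Invert ΔT = ηγ̇²t_res/(ρcp) for γ̇: γ̇_max² = ΔT_a ρ cp / (η t_res) = 97.5·1262·1662 / (5358·210.636) = 181.201 s⁻²
Take the square root: γ̇_max = √(181.201) = 13.4611 s⁻¹
Solve γ̇ = πDN/h for N: N_max = γ̇_max·h/(π·D) = 13.4611 × 0.00495 / (π × 0.0862) = 0.246053 rev/s = 14.7632 rpm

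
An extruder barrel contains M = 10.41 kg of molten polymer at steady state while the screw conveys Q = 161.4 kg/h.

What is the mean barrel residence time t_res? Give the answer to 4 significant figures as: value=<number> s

value=232.2 s

Throughput in SI: Q_s = 161.4 kg/h ÷ 3600 s/h = 0.0448333 kg/s
t_res = M / Q_s = 10.41 ÷ 0.0448333 = 232.193 s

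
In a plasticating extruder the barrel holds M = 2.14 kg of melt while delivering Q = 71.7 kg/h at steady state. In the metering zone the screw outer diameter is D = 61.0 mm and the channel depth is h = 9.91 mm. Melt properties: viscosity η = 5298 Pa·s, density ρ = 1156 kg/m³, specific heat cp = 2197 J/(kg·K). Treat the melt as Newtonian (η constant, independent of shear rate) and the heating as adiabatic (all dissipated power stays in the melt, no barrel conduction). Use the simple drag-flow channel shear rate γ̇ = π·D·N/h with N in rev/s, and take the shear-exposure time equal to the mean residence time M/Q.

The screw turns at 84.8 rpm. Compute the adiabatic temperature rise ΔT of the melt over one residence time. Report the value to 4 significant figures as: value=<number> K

value=167.4 K

Convert throughput: Q = 71.7 kg/h = 71.7/3600 = 0.0199167 kg/s
Mean residence time: t_res = M/Q_s = 2.14 kg / 0.0199167 kg/s = 107.448 s
D = 61.0 mm = 0.061 m;  h = 9.91 mm = 0.00991 m;  N = 84.8 rpm / 60 = 1.41333 rev/s
Shear rate: γ̇ = πDN/h = π·0.061·1.41333/0.00991 = 27.3307 s⁻¹
Adiabatic rise: ΔT = η γ̇² t_res / (ρ cp) = 5298·(27.3307)²·107.448 / (1156·2197) = 167.426 K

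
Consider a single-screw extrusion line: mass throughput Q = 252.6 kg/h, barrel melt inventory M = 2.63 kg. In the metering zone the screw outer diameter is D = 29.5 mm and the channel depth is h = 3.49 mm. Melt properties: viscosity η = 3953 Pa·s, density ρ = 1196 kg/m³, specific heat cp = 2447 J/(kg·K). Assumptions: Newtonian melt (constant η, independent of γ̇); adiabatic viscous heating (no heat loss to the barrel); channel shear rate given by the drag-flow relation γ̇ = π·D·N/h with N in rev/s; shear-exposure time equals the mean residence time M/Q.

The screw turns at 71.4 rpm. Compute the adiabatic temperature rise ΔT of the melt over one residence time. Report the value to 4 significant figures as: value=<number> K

value=50.56 K

Convert throughput: Q = 252.6 kg/h = 252.6/3600 = 0.0701667 kg/s
Mean residence time: t_res = M/Q_s = 2.63 kg / 0.0701667 kg/s = 37.4822 s
D = 29.5 mm = 0.0295 m;  h = 3.49 mm = 0.00349 m;  N = 71.4 rpm / 60 = 1.19 rev/s
Shear rate: γ̇ = πDN/h = π·0.0295·1.19/0.00349 = 31.6005 s⁻¹
ΔT = η·γ̇²·t_res / (ρ·cp) = 3953 · (31.6005)² · 37.4822 / (1196 · 2447) = 50.5561 K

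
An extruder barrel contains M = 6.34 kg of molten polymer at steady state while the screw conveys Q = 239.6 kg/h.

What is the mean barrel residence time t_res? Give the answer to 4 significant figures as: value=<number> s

Q_s = Q / 3600 = 239.6 / 3600 = 0.0665556 kg/s
t_res = M / Q_s = 6.34 ÷ 0.0665556 = 95.2588 s

value=95.26 s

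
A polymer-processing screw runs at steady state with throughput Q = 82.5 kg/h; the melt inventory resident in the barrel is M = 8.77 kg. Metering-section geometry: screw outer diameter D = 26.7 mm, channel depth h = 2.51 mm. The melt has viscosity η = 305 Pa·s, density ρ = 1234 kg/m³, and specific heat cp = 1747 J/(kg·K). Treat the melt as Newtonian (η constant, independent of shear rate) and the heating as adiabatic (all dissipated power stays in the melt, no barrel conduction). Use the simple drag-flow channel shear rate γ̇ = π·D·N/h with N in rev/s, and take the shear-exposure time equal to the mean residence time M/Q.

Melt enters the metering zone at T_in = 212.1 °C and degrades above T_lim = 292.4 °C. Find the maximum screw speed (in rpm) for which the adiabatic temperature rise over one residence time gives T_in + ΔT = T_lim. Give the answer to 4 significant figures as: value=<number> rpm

value=69.14 rpm

Q_s = Q / 3600 = 82.5 / 3600 = 0.0229167 kg/s
t_res = M / Q_s = 8.77 / 0.0229167 = 382.691 s
Geometry in SI: D = 26.7 mm → 0.0267 m, h = 2.51 mm → 0.00251 m
Allowable rise: ΔT_a = T_lim − T_in = 292.4 − 212.1 = 80.3 K
γ̇_max² = ΔT_a·ρ·cp / (η·t_res) = [80.3 × 1234 × 1747] / [305 × 382.691] = 1483.12 s⁻²
γ̇_max = √1483.12 = 38.5113 s⁻¹
N_max = γ̇_max·h / (π·D) = 38.5113 · 0.00251 / (π · 0.0267) = 1.15239 rev/s = 69.1435 rpm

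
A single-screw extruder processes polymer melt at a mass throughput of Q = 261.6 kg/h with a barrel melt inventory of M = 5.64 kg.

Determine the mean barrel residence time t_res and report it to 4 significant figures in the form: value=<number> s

value=77.61 s

Q_s = Q / 3600 = 261.6 / 3600 = 0.0726667 kg/s
t_res = M / Q_s = 5.64 ÷ 0.0726667 = 77.6147 s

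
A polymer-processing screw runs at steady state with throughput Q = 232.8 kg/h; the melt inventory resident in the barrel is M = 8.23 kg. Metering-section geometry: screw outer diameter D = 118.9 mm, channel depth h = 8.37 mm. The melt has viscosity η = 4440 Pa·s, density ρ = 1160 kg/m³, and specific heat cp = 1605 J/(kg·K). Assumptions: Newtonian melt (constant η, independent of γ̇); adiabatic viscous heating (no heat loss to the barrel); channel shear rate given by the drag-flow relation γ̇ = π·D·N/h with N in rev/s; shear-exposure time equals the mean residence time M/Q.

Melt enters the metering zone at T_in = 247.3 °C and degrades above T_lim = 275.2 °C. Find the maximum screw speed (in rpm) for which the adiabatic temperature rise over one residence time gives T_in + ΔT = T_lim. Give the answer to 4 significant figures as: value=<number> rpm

Convert throughput: Q = 232.8 kg/h = 232.8/3600 = 0.0646667 kg/s
Mean residence time: t_res = M/Q_s = 8.23 kg / 0.0646667 kg/s = 127.268 s
D = 118.9 mm = 0.1189 m;  h = 8.37 mm = 0.00837 m
ΔT_a = T_lim − T_in = 275.2 − 247.3 = 27.9 K
γ̇_max² = ΔT_a·ρ·cp / (η·t_res) = [27.9 × 1160 × 1605] / [4440 × 127.268] = 91.9253 s⁻²
γ̇_max = sqrt(91.9253) = 9.58777 s⁻¹
N_max = γ̇_max h / (πD) = 9.58777·0.00837/(π·0.1189) = 0.214838 rev/s → ×60 = 12.8903 rpm

value=12.89 rpm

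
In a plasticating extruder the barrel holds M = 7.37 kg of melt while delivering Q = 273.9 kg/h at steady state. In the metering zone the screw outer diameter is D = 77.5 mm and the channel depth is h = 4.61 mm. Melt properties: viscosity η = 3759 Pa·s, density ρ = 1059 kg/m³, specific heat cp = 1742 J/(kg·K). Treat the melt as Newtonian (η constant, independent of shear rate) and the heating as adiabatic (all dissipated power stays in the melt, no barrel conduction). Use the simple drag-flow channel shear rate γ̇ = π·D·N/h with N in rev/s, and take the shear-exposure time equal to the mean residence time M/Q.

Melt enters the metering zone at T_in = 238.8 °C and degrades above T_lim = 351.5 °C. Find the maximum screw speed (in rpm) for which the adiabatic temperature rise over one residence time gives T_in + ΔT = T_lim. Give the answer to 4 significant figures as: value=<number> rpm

value=27.15 rpm

Convert throughput: Q = 273.9 kg/h = 273.9/3600 = 0.0760833 kg/s
t_res = M / Q_s = 7.37 ÷ 0.0760833 = 96.8675 s
D = 77.5 mm = 0.0775 m;  h = 4.61 mm = 0.00461 m
ΔT_a = T_lim − T_in = 351.5 °C − 238.8 °C = 112.7 K
γ̇_max² = ΔT_a·ρ·cp/(η·t_res) = 112.7·1059·1742/(3759·96.8675) = 570.976 s⁻²
γ̇_max = √570.976 = 23.8951 s⁻¹
Solve γ̇ = πDN/h for N: N_max = γ̇_max·h/(π·D) = 23.8951 × 0.00461 / (π × 0.0775) = 0.452437 rev/s = 27.1462 rpm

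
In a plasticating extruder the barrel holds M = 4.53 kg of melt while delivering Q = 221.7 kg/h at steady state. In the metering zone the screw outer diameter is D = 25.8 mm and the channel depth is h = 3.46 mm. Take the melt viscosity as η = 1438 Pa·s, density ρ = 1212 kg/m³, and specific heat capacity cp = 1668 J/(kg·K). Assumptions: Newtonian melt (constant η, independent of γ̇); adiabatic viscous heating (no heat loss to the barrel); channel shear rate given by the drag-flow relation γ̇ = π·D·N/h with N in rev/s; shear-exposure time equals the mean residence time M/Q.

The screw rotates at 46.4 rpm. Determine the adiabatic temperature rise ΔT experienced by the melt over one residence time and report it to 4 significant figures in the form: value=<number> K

value=17.17 K

Q_s = Q / 3600 = 221.7 / 3600 = 0.0615833 kg/s
Mean residence time: t_res = M/Q_s = 4.53 kg / 0.0615833 kg/s = 73.5589 s
Geometry in metres: D = 25.8 mm → 0.0258 m, h = 3.46 mm → 0.00346 m; screw speed N = 46.4 rpm = 0.773333 rev/s
γ̇ = π·D·N / h = π · 0.0258 · 0.773333 / 0.00346 = 18.1159 s⁻¹
ΔT = η·γ̇²·t_res/(ρ·cp) = [1438 × 18.1159² × 73.5589] / [1212 × 1668] = 17.1718 K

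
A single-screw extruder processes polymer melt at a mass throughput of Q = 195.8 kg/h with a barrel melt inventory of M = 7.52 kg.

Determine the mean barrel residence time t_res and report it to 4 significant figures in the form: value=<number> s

Throughput in SI: Q_s = 195.8 kg/h ÷ 3600 s/h = 0.0543889 kg/s
Mean residence time: t_res = M/Q_s = 7.52 kg / 0.0543889 kg/s = 138.264 s

value=138.3 s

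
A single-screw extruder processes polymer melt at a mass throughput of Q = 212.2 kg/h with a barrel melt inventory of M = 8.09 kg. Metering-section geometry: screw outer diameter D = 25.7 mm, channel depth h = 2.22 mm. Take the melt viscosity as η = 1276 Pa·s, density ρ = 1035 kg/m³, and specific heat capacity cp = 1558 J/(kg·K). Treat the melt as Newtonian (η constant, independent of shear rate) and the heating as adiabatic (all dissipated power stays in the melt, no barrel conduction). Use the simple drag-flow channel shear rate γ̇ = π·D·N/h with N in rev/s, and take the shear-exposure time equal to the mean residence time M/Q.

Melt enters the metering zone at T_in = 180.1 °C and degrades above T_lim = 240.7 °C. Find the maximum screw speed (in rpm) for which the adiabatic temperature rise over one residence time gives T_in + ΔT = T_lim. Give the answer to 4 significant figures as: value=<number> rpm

value=38.97 rpm

Q_s = Q / 3600 = 212.2 / 3600 = 0.0589444 kg/s
t_res = M / Q_s = 8.09 ÷ 0.0589444 = 137.248 s
Convert to metres: D = 0.0257 m, h = 0.00222 m
ΔT_a = T_lim − T_in = 240.7 °C − 180.1 °C = 60.6 K
Invert ΔT = ηγ̇²t_res/(ρcp) for γ̇: γ̇_max² = ΔT_a ρ cp / (η t_res) = 60.6·1035·1558 / (1276·137.248) = 557.987 s⁻²
γ̇_max = √557.987 = 23.6217 s⁻¹
N_max = γ̇_max h / (πD) = 23.6217·0.00222/(π·0.0257) = 0.649504 rev/s → ×60 = 38.9703 rpm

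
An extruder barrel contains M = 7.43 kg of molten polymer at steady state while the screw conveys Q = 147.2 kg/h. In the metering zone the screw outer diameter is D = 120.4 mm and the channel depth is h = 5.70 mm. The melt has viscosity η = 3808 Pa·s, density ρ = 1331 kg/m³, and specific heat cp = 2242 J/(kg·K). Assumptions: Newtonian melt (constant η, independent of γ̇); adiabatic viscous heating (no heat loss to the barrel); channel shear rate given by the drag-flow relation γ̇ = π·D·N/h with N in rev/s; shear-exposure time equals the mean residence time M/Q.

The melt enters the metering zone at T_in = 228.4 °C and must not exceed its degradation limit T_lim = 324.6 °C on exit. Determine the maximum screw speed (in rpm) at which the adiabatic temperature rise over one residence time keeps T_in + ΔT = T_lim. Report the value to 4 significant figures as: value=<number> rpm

value=18.42 rpm

Throughput in SI: Q_s = 147.2 kg/h ÷ 3600 s/h = 0.0408889 kg/s
t_res = M / Q_s = 7.43 / 0.0408889 = 181.712 s
D = 120.4 mm = 0.1204 m;  h = 5.70 mm = 0.0057 m
ΔT_a = T_lim − T_in = 324.6 °C − 228.4 °C = 96.2 K
Invert ΔT = ηγ̇²t_res/(ρcp) for γ̇: γ̇_max² = ΔT_a ρ cp / (η t_res) = 96.2·1331·2242 / (3808·181.712) = 414.866 s⁻²
Take the square root: γ̇_max = √(414.866) = 20.3683 s⁻¹
N_max = γ̇_max h / (πD) = 20.3683·0.0057/(π·0.1204) = 0.306939 rev/s → ×60 = 18.4164 rpm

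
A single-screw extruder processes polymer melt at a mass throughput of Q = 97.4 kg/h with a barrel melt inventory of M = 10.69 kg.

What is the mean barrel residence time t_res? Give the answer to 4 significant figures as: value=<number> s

value=395.1 s

Throughput in SI: Q_s = 97.4 kg/h ÷ 3600 s/h = 0.0270556 kg/s
Mean residence time: t_res = M/Q_s = 10.69 kg / 0.0270556 kg/s = 395.113 s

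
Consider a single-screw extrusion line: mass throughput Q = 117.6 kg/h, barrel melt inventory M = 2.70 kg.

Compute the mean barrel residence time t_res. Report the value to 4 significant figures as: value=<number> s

value=82.65 s

Throughput in SI: Q_s = 117.6 kg/h ÷ 3600 s/h = 0.0326667 kg/s
t_res = M / Q_s = 2.70 / 0.0326667 = 82.6531 s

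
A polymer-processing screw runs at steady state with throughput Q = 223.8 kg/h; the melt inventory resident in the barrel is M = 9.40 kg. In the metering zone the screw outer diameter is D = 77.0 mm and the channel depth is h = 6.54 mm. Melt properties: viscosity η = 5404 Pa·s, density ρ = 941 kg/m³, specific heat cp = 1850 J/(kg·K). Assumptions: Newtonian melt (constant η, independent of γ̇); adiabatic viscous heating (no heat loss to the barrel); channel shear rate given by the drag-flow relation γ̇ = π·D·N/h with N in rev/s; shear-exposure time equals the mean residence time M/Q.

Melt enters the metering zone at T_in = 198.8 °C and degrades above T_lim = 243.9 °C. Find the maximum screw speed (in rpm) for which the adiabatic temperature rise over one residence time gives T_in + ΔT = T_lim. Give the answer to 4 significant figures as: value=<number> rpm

value=15.90 rpm

Throughput in SI: Q_s = 223.8 kg/h ÷ 3600 s/h = 0.0621667 kg/s
t_res = M / Q_s = 9.40 / 0.0621667 = 151.206 s
D = 77.0 mm = 0.077 m;  h = 6.54 mm = 0.00654 m
ΔT_a = T_lim − T_in = 243.9 °C − 198.8 °C = 45.1 K
γ̇_max² = ΔT_a·ρ·cp/(η·t_res) = 45.1·941·1850/(5404·151.206) = 96.0843 s⁻²
γ̇_max = √96.0843 = 9.80226 s⁻¹
N_max = γ̇_max h / (πD) = 9.80226·0.00654/(π·0.077) = 0.265011 rev/s → ×60 = 15.9006 rpm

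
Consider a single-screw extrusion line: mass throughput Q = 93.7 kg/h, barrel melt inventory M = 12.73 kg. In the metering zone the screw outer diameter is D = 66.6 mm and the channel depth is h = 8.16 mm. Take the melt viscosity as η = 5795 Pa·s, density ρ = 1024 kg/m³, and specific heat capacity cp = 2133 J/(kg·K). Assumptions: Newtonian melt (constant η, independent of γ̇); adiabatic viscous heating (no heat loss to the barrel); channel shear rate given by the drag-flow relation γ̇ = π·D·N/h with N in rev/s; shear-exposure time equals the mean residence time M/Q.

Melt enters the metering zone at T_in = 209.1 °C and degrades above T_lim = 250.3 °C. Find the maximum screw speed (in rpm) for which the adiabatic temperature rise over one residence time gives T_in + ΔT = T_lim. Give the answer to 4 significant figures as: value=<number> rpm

value=13.19 rpm

Q_s = Q / 3600 = 93.7 / 3600 = 0.0260278 kg/s
t_res = M / Q_s = 12.73 ÷ 0.0260278 = 489.093 s
Geometry in SI: D = 66.6 mm → 0.0666 m, h = 8.16 mm → 0.00816 m
ΔT_a = T_lim − T_in = 250.3 °C − 209.1 °C = 41.2 K
γ̇_max² = ΔT_a·ρ·cp / (η·t_res) = [41.2 × 1024 × 2133] / [5795 × 489.093] = 31.75 s⁻²
γ̇_max = √31.75 = 5.63471 s⁻¹
N_max = γ̇_max·h / (π·D) = 5.63471 · 0.00816 / (π · 0.0666) = 0.219754 rev/s = 13.1853 rpm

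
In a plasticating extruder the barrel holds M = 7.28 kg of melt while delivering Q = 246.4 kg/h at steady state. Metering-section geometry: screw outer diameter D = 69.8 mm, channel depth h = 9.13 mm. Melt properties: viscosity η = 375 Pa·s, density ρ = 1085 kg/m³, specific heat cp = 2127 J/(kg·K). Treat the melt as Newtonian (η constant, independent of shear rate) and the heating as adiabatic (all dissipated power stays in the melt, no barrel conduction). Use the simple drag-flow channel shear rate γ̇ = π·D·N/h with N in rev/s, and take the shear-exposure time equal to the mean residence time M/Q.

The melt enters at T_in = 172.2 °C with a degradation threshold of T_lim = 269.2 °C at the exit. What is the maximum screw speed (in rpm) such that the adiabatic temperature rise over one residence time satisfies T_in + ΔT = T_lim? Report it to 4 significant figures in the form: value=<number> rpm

Throughput in SI: Q_s = 246.4 kg/h ÷ 3600 s/h = 0.0684444 kg/s
t_res = M / Q_s = 7.28 ÷ 0.0684444 = 106.364 s
Geometry in SI: D = 69.8 mm → 0.0698 m, h = 9.13 mm → 0.00913 m
ΔT_a = T_lim − T_in = 269.2 − 172.2 = 97 K
γ̇_max² = ΔT_a·ρ·cp / (η·t_res) = [97 × 1085 × 2127] / [375 × 106.364] = 5612.35 s⁻²
γ̇_max = √5612.35 = 74.9156 s⁻¹
N_max = γ̇_max h / (πD) = 74.9156·0.00913/(π·0.0698) = 3.11916 rev/s → ×60 = 187.15 rpm

value=187.1 rpm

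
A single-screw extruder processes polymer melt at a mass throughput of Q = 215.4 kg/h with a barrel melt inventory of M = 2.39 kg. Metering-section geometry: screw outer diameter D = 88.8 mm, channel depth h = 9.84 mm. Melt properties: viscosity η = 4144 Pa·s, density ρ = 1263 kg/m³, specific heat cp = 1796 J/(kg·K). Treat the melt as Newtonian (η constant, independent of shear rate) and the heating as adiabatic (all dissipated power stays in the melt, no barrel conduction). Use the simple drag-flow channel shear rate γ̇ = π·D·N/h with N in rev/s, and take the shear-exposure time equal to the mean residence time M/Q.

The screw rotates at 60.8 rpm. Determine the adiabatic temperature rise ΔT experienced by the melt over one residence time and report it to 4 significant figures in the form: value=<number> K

Throughput in SI: Q_s = 215.4 kg/h ÷ 3600 s/h = 0.0598333 kg/s
t_res = M / Q_s = 2.39 / 0.0598333 = 39.9443 s
D = 88.8 mm = 0.0888 m;  h = 9.84 mm = 0.00984 m;  N = 60.8 rpm / 60 = 1.01333 rev/s
γ̇ = π D N / h = (π)(0.0888)(1.01333) / 0.00984 = 28.729 s⁻¹
ΔT = η·γ̇²·t_res / (ρ·cp) = 4144 · (28.729)² · 39.9443 / (1263 · 1796) = 60.2289 K

value=60.23 K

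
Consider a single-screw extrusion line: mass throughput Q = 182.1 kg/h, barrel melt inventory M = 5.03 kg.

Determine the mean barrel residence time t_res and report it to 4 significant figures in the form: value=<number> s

Throughput in SI: Q_s = 182.1 kg/h ÷ 3600 s/h = 0.0505833 kg/s
t_res = M / Q_s = 5.03 ÷ 0.0505833 = 99.4399 s

value=99.44 s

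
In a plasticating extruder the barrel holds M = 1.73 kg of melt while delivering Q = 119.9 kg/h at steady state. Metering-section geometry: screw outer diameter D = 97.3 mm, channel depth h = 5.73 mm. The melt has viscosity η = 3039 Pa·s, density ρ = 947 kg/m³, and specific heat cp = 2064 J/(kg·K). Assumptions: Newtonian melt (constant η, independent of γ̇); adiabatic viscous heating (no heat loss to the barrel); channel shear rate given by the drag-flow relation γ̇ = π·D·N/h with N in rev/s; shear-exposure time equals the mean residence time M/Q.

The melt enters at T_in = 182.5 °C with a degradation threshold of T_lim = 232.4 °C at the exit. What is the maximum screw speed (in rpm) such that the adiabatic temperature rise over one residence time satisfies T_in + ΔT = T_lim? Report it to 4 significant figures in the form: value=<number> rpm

value=27.96 rpm

Q_s = Q / 3600 = 119.9 / 3600 = 0.0333056 kg/s
t_res = M / Q_s = 1.73 ÷ 0.0333056 = 51.9433 s
Convert to metres: D = 0.0973 m, h = 0.00573 m
ΔT_a = T_lim − T_in = 232.4 − 182.5 = 49.9 K
γ̇_max² = ΔT_a·ρ·cp / (η·t_res) = [49.9 × 947 × 2064] / [3039 × 51.9433] = 617.874 s⁻²
γ̇_max = √617.874 = 24.8571 s⁻¹
Solve γ̇ = πDN/h for N: N_max = γ̇_max·h/(π·D) = 24.8571 × 0.00573 / (π × 0.0973) = 0.465953 rev/s = 27.9572 rpm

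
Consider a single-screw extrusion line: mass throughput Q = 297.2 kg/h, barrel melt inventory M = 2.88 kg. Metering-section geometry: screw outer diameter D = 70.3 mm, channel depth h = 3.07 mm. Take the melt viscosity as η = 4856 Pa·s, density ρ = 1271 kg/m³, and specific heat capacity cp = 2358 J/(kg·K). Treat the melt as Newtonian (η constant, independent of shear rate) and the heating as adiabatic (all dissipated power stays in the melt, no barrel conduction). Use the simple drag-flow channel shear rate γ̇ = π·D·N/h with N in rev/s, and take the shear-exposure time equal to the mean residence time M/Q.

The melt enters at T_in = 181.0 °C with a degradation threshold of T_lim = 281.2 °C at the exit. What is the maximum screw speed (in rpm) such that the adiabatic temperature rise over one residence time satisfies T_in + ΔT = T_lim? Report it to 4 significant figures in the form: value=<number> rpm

Throughput in SI: Q_s = 297.2 kg/h ÷ 3600 s/h = 0.0825556 kg/s
Mean residence time: t_res = M/Q_s = 2.88 kg / 0.0825556 kg/s = 34.8856 s
Geometry in SI: D = 70.3 mm → 0.0703 m, h = 3.07 mm → 0.00307 m
ΔT_a = T_lim − T_in = 281.2 °C − 181.0 °C = 100.2 K
Invert ΔT = ηγ̇²t_res/(ρcp) for γ̇: γ̇_max² = ΔT_a ρ cp / (η t_res) = 100.2·1271·2358 / (4856·34.8856) = 1772.69 s⁻²
γ̇_max = √1772.69 = 42.1033 s⁻¹
N_max = γ̇_max h / (πD) = 42.1033·0.00307/(π·0.0703) = 0.585261 rev/s → ×60 = 35.1156 rpm

value=35.12 rpm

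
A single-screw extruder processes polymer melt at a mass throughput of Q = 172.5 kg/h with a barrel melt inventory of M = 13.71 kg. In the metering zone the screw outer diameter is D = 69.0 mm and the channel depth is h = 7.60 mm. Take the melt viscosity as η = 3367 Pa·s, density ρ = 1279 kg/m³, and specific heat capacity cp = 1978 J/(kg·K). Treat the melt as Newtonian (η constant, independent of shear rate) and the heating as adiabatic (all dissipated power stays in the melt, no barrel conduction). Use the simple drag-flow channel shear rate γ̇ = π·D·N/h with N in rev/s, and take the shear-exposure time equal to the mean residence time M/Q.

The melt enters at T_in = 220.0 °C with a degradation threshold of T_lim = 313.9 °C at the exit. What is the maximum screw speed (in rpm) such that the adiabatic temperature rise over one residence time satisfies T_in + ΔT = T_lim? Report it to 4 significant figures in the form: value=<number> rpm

Throughput in SI: Q_s = 172.5 kg/h ÷ 3600 s/h = 0.0479167 kg/s
Mean residence time: t_res = M/Q_s = 13.71 kg / 0.0479167 kg/s = 286.122 s
D = 69.0 mm = 0.069 m;  h = 7.60 mm = 0.0076 m
ΔT_a = T_lim − T_in = 313.9 °C − 220.0 °C = 93.9 K
γ̇_max² = ΔT_a·ρ·cp/(η·t_res) = 93.9·1279·1978/(3367·286.122) = 246.586 s⁻²
γ̇_max = sqrt(246.586) = 15.7031 s⁻¹
N_max = γ̇_max h / (πD) = 15.7031·0.0076/(π·0.069) = 0.550553 rev/s → ×60 = 33.0332 rpm

value=33.03 rpm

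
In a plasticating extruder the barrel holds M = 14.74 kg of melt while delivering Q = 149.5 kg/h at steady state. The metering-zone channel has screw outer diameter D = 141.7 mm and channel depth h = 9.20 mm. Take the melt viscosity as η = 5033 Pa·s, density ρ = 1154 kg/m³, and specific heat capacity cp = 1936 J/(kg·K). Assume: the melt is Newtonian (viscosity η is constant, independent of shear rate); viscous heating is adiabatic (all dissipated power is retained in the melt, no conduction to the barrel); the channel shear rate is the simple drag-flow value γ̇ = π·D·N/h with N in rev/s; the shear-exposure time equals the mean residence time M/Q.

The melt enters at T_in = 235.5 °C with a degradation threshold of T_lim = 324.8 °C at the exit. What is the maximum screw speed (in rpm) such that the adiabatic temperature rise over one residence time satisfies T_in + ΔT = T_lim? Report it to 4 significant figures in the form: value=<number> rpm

Throughput in SI: Q_s = 149.5 kg/h ÷ 3600 s/h = 0.0415278 kg/s
Mean residence time: t_res = M/Q_s = 14.74 kg / 0.0415278 kg/s = 354.943 s
Convert to metres: D = 0.1417 m, h = 0.0092 m
ΔT_a = T_lim − T_in = 324.8 °C − 235.5 °C = 89.3 K
Invert ΔT = ηγ̇²t_res/(ρcp) for γ̇: γ̇_max² = ΔT_a ρ cp / (η t_res) = 89.3·1154·1936 / (5033·354.943) = 111.68 s⁻²
Take the square root: γ̇_max = √(111.68) = 10.5679 s⁻¹
N_max = γ̇_max·h / (π·D) = 10.5679 · 0.0092 / (π · 0.1417) = 0.218402 rev/s = 13.1041 rpm

value=13.10 rpm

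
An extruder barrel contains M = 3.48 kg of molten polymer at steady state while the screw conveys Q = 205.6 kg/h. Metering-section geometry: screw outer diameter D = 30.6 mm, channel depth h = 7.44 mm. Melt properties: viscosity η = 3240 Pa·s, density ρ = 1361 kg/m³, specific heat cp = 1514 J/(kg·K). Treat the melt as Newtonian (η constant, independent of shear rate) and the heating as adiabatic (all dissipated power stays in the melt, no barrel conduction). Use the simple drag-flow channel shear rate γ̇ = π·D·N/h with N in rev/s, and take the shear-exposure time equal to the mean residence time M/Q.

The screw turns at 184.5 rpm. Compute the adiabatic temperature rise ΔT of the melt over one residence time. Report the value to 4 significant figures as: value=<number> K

Convert throughput: Q = 205.6 kg/h = 205.6/3600 = 0.0571111 kg/s
t_res = M / Q_s = 3.48 ÷ 0.0571111 = 60.9339 s
Convert to SI: D = 0.0306 m, h = 0.00744 m, N = 184.5/60 = 3.075 rev/s
Shear rate: γ̇ = πDN/h = π·0.0306·3.075/0.00744 = 39.7323 s⁻¹
Adiabatic rise: ΔT = η γ̇² t_res / (ρ cp) = 3240·(39.7323)²·60.9339 / (1361·1514) = 151.254 K

value=151.3 K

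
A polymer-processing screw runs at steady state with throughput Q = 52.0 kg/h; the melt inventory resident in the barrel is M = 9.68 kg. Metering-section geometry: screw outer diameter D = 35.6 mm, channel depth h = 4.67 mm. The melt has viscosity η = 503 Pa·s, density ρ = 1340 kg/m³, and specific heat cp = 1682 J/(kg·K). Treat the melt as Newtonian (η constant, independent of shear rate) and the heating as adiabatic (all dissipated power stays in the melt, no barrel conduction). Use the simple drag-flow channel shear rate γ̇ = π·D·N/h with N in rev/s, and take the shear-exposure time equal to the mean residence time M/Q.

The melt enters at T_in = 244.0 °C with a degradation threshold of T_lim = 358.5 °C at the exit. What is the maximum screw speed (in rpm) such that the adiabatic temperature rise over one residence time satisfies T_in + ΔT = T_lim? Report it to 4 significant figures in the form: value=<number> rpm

Convert throughput: Q = 52.0 kg/h = 52.0/3600 = 0.0144444 kg/s
t_res = M / Q_s = 9.68 ÷ 0.0144444 = 670.154 s
Convert to metres: D = 0.0356 m, h = 0.00467 m
ΔT_a = T_lim − T_in = 358.5 °C − 244.0 °C = 114.5 K
γ̇_max² = ΔT_a·ρ·cp/(η·t_res) = 114.5·1340·1682/(503·670.154) = 765.586 s⁻²
γ̇_max = √765.586 = 27.6692 s⁻¹
Solve γ̇ = πDN/h for N: N_max = γ̇_max·h/(π·D) = 27.6692 × 0.00467 / (π × 0.0356) = 1.15535 rev/s = 69.3211 rpm

value=69.32 rpm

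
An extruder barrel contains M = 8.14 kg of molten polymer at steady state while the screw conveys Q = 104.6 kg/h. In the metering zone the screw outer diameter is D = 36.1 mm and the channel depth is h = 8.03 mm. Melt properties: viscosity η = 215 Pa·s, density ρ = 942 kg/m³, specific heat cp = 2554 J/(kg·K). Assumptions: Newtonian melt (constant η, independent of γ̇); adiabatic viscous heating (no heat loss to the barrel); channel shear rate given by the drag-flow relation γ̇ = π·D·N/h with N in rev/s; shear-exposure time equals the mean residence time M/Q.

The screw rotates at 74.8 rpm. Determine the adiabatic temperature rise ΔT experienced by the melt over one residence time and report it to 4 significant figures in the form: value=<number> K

Q_s = Q / 3600 = 104.6 / 3600 = 0.0290556 kg/s
t_res = M / Q_s = 8.14 ÷ 0.0290556 = 280.153 s
Geometry in metres: D = 36.1 mm → 0.0361 m, h = 8.03 mm → 0.00803 m; screw speed N = 74.8 rpm = 1.24667 rev/s
γ̇ = π·D·N / h = π · 0.0361 · 1.24667 / 0.00803 = 17.6073 s⁻¹
ΔT = η·γ̇²·t_res / (ρ·cp) = 215 · (17.6073)² · 280.153 / (942 · 2554) = 7.7615 K

value=7.761 K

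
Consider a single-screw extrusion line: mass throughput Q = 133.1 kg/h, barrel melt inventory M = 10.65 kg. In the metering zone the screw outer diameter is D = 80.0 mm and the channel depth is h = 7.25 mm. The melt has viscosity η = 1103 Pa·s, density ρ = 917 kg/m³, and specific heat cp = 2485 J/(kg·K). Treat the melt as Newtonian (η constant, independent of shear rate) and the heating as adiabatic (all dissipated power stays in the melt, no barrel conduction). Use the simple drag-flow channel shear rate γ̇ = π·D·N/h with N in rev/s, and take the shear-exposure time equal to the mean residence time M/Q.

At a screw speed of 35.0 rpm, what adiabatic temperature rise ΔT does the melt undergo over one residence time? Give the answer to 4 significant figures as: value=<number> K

Throughput in SI: Q_s = 133.1 kg/h ÷ 3600 s/h = 0.0369722 kg/s
t_res = M / Q_s = 10.65 ÷ 0.0369722 = 288.054 s
Geometry in metres: D = 80.0 mm → 0.08 m, h = 7.25 mm → 0.00725 m; screw speed N = 35.0 rpm = 0.583333 rev/s
γ̇ = π D N / h = (π)(0.08)(0.583333) / 0.00725 = 20.2217 s⁻¹
ΔT = η·γ̇²·t_res/(ρ·cp) = [1103 × 20.2217² × 288.054] / [917 × 2485] = 57.0153 K

value=57.02 K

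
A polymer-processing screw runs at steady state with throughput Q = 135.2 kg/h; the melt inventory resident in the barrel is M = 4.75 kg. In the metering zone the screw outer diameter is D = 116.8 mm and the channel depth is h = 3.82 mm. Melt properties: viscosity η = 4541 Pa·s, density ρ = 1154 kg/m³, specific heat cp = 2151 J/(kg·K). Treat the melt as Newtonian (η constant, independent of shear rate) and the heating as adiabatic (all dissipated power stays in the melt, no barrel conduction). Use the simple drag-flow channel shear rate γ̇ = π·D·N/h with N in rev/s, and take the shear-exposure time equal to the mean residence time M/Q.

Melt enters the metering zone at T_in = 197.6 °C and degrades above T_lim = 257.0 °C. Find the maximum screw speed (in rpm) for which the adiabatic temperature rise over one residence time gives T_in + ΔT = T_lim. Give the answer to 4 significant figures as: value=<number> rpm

Convert throughput: Q = 135.2 kg/h = 135.2/3600 = 0.0375556 kg/s
t_res = M / Q_s = 4.75 / 0.0375556 = 126.479 s
D = 116.8 mm = 0.1168 m;  h = 3.82 mm = 0.00382 m
ΔT_a = T_lim − T_in = 257.0 − 197.6 = 59.4 K
Invert ΔT = ηγ̇²t_res/(ρcp) for γ̇: γ̇_max² = ΔT_a ρ cp / (η t_res) = 59.4·1154·2151 / (4541·126.479) = 256.721 s⁻²
Take the square root: γ̇_max = √(256.721) = 16.0225 s⁻¹
N_max = γ̇_max h / (πD) = 16.0225·0.00382/(π·0.1168) = 0.166802 rev/s → ×60 = 10.0081 rpm

value=10.01 rpm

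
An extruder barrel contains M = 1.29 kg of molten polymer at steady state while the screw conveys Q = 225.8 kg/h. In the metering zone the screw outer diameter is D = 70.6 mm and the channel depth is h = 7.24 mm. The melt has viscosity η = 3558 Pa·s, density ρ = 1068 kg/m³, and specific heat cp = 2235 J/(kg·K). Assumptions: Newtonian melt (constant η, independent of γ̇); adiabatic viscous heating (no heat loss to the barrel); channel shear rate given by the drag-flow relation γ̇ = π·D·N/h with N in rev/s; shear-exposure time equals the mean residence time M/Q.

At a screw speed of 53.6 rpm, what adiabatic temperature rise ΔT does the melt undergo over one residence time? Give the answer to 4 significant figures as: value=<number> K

value=22.96 K

Q_s = Q / 3600 = 225.8 / 3600 = 0.0627222 kg/s
t_res = M / Q_s = 1.29 ÷ 0.0627222 = 20.5669 s
Geometry in metres: D = 70.6 mm → 0.0706 m, h = 7.24 mm → 0.00724 m; screw speed N = 53.6 rpm = 0.893333 rev/s
γ̇ = π D N / h = (π)(0.0706)(0.893333) / 0.00724 = 27.3671 s⁻¹
ΔT = η·γ̇²·t_res / (ρ·cp) = 3558 · (27.3671)² · 20.5669 / (1068 · 2235) = 22.9607 K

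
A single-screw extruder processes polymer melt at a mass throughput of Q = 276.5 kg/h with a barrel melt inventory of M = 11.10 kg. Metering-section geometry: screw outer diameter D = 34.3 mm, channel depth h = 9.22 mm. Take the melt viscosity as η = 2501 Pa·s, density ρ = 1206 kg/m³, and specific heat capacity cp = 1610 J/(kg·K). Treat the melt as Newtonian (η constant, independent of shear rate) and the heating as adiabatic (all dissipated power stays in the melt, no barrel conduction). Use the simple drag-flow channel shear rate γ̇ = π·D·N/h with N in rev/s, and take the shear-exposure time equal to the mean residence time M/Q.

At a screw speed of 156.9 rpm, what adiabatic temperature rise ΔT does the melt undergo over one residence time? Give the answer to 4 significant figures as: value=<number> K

Convert throughput: Q = 276.5 kg/h = 276.5/3600 = 0.0768056 kg/s
t_res = M / Q_s = 11.10 ÷ 0.0768056 = 144.521 s
D = 34.3 mm = 0.0343 m;  h = 9.22 mm = 0.00922 m;  N = 156.9 rpm / 60 = 2.615 rev/s
γ̇ = π·D·N / h = π · 0.0343 · 2.615 / 0.00922 = 30.5622 s⁻¹
Adiabatic rise: ΔT = η γ̇² t_res / (ρ cp) = 2501·(30.5622)²·144.521 / (1206·1610) = 173.876 K

value=173.9 K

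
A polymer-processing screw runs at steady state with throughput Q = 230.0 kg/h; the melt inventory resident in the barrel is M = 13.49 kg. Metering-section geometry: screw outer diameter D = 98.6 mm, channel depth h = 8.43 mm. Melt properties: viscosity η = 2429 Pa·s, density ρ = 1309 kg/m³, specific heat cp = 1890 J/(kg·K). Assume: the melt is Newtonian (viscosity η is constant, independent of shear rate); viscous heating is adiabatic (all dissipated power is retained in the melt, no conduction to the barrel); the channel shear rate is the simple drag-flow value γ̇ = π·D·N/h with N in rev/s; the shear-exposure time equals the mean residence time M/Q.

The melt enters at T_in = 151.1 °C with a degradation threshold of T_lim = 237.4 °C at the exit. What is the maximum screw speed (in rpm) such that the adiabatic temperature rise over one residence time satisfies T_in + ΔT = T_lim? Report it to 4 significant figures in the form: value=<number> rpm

Convert throughput: Q = 230.0 kg/h = 230.0/3600 = 0.0638889 kg/s
t_res = M / Q_s = 13.49 / 0.0638889 = 211.148 s
D = 98.6 mm = 0.0986 m;  h = 8.43 mm = 0.00843 m
ΔT_a = T_lim − T_in = 237.4 − 151.1 = 86.3 K
Invert ΔT = ηγ̇²t_res/(ρcp) for γ̇: γ̇_max² = ΔT_a ρ cp / (η t_res) = 86.3·1309·1890 / (2429·211.148) = 416.292 s⁻²
γ̇_max = √416.292 = 20.4032 s⁻¹
N_max = γ̇_max·h / (π·D) = 20.4032 · 0.00843 / (π · 0.0986) = 0.555264 rev/s = 33.3159 rpm

value=33.32 rpm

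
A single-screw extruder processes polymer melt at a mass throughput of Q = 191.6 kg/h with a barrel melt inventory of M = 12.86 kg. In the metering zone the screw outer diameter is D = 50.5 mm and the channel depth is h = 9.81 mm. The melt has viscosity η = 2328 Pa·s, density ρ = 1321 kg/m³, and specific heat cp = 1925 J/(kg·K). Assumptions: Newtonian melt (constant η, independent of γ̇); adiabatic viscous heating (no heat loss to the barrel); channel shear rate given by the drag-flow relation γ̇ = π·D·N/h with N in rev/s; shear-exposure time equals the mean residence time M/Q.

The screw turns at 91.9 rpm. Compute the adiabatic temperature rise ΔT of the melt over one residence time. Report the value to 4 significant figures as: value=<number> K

Convert throughput: Q = 191.6 kg/h = 191.6/3600 = 0.0532222 kg/s
t_res = M / Q_s = 12.86 ÷ 0.0532222 = 241.628 s
Geometry in metres: D = 50.5 mm → 0.0505 m, h = 9.81 mm → 0.00981 m; screw speed N = 91.9 rpm = 1.53167 rev/s
γ̇ = π·D·N / h = π · 0.0505 · 1.53167 / 0.00981 = 24.7706 s⁻¹
ΔT = η·γ̇²·t_res / (ρ·cp) = 2328 · (24.7706)² · 241.628 / (1321 · 1925) = 135.728 K

value=135.7 K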